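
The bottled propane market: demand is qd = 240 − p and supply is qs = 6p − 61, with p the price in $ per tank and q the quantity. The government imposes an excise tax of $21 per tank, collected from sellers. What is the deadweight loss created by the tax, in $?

Deadweight loss = $189.

Before the tax: set 240 − p = 6p − 61 → p* = $43, q* = 197.
With the tax collected from sellers, supply shifts: qs = 6(p − 21) − 61.
New equilibrium: buyers pay $61, sellers receive $40, q = 179. (Wedge: pb − ps = 21.)
Quantity falls by |ΔQ| = |197 − 179| = 18.
DWL = ½ · t · |ΔQ| = ½ · 21 · 18 = $189.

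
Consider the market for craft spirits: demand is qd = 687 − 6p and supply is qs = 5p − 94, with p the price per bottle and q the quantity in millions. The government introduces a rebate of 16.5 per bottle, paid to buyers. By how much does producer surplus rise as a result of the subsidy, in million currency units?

Producer surplus rises by 2551.5 million.

Without the subsidy, 687 − 6p = 5p − 94 gives 11p = 781, so p* = 71 and q* = 261.
With a per-unit subsidy paid to buyers, each effectively pays p − 16.5, so demand becomes qd = 687 − 6(p − 16.5).
Solving gives q = 306 with buyers paying 63.5 and suppliers receiving 80 (the 16.5 wedge).
ΔPS is the trapezoid between Q = 306 and Q = 261 of height 9: ½ · (261 + 306) · 9 = 2551.5.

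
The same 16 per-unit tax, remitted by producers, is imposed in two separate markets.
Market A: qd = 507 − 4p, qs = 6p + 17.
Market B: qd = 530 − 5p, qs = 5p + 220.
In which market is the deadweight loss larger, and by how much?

Market B, by 12.8.

Market A: pre-tax p* = 49, q* = 311; post-tax q = 272.6; deadweight loss = 307.2.
Market B: pre-tax p* = 31, q* = 375; post-tax q = 335; deadweight loss = 320.
Difference: 307.2 vs 320 → market B is larger by 12.8.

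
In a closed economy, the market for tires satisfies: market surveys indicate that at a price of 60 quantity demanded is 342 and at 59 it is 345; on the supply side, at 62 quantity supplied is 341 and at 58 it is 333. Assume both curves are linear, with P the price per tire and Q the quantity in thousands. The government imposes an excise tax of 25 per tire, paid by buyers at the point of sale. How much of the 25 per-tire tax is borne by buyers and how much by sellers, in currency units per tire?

Demand slope: (345 − 342)/(59 − 60) = -3, so Qd = 522 − 3P.
Supply slope: (333 − 341)/(58 − 62) = 2, so Qs = 2P + 217.
Before the tax: set 522 − 3P = 2P + 217 → P* = 61, Q* = 339.
With the tax collected from buyers, demand (in seller-price terms) shifts: Qd = 522 − 3(P + 25).
New equilibrium: buyers pay 71, sellers receive 46, Q = 309. (Wedge: Pb − Ps = 25.)
Burden on buyers: 10; on sellers: 15. (They sum to 25.)

Buyers bear 10 per tire; sellers bear 15 per tire.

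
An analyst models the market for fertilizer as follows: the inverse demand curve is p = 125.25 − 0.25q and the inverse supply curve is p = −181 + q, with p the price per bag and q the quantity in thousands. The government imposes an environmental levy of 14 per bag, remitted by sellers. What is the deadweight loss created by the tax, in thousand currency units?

Deadweight loss = 78.4 thousand.

Inverting to q(p) form: qd = 501 − 4p; qs = p + 181.
Before the tax: set 501 − 4p = p + 181 → p* = 64, q* = 245.
With the tax collected from sellers, supply shifts: qs = (p − 14) + 181.
New equilibrium: consumers pay 66.8, sellers receive 52.8, q = 233.8. (Wedge: pb − ps = 14.)
Quantity falls by |ΔQ| = |245 − 233.8| = 11.2.
DWL = ½ · t · |ΔQ| = ½ · 14 · 11.2 = 78.4.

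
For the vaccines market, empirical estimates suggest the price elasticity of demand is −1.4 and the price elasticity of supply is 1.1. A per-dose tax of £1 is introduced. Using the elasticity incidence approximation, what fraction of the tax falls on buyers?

Buyers' share ≈ 0.44.

Incidence ratio: buyers' share ≈ εs / (εs + |εd|) = 1.1 / (1.1 + 1.4) = 0.44.
Supply is the less elastic side, so buyers bear the smaller share.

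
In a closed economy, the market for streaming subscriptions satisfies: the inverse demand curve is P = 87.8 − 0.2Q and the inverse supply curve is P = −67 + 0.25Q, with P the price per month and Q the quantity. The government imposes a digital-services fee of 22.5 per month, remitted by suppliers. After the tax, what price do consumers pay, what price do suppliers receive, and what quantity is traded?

Consumers pay 29; suppliers receive 6.5; quantity = 294.

Inverting to Q(P) form: Qd = 439 − 5P; Qs = 4P + 268.
Before the tax: set 439 − 5P = 4P + 268 → P* = 19, Q* = 344.
With the tax collected from suppliers, supply shifts: Qs = 4(P − 22.5) + 268.
Solving gives Q = 294 with consumers paying 29 and suppliers receiving 6.5 (the 22.5 wedge).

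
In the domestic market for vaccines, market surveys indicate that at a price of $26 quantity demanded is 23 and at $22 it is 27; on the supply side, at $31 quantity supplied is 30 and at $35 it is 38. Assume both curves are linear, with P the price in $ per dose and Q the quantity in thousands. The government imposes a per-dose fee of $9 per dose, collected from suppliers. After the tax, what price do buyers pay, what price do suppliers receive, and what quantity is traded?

Buyers pay $33; suppliers receive $24; quantity = 16.

Demand slope: (27 − 23)/(22 − 26) = -1, so Qd = 49 − P.
Supply slope: (38 − 30)/(35 − 31) = 2, so Qs = 2P − 32.
Without the tax, 49 − P = 2P − 32 gives 3P = 81, so P* = $27 and Q* = 22.
With the tax collected from suppliers, supply shifts: Qs = 2(P − 9) − 32.
Solving gives Q = 16 with buyers paying $33 and suppliers receiving $24 (the $9 wedge).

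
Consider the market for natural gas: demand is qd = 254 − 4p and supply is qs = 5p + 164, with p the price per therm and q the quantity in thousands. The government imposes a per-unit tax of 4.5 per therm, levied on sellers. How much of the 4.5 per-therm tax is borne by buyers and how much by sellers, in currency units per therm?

Buyers bear 2.5 per therm; sellers bear 2 per therm.

Before the tax: set 254 − 4p = 5p + 164 → p* = 10, q* = 214.
With the tax collected from sellers, supply shifts: qs = 5(p − 4.5) + 164.
Solving gives q = 204 with buyers paying 12.5 and sellers receiving 8 (the 4.5 wedge).
Burden on buyers: 2.5; on sellers: 2. (They sum to 4.5.)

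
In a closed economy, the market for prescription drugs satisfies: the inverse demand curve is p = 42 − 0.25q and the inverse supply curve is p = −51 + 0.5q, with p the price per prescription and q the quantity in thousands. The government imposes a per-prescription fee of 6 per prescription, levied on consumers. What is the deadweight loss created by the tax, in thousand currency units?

Inverting to q(p) form: qd = 168 − 4p; qs = 2p + 102.
Before the tax: set 168 − 4p = 2p + 102 → p* = 11, q* = 124.
With the tax collected from consumers, demand (in seller-price terms) shifts: qd = 168 − 4(p + 6).
Solving gives q = 116 with consumers paying 13 and producers receiving 7 (the 6 wedge).
Quantity falls by |ΔQ| = |124 − 116| = 8.
DWL = ½ · t · |ΔQ| = ½ · 6 · 8 = 24.

Deadweight loss = 24 thousand.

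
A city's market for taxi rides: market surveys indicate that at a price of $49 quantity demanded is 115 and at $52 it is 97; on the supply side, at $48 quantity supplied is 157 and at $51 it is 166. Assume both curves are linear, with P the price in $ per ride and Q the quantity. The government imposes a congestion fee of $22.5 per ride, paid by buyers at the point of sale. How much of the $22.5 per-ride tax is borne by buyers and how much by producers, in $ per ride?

Demand slope: (97 − 115)/(52 − 49) = -6, so Qd = 409 − 6P.
Supply slope: (166 − 157)/(51 − 48) = 3, so Qs = 3P + 13.
Without the tax, 409 − 6P = 3P + 13 gives 9P = 396, so P* = $44 and Q* = 145.
With the tax collected from buyers, demand (in seller-price terms) shifts: Qd = 409 − 6(P + 22.5).
Solving gives Q = 100 with buyers paying $51.5 and producers receiving $29 (the $22.5 wedge).
Burden on buyers: $7.5; on producers: $15. (They sum to $22.5.)
The less price-elastic side of the market bears the larger share of a per-unit tax.

Buyers bear $7.5 per ride; producers bear $15 per ride.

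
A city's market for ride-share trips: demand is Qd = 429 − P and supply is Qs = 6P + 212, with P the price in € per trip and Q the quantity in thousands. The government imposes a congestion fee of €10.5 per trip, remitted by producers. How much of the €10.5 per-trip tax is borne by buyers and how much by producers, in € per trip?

Without the tax, 429 − P = 6P + 212 gives 7P = 217, so P* = €31 and Q* = 398.
With the tax collected from producers, supply shifts: Qs = 6(P − 10.5) + 212.
Solving gives Q = 389 with buyers paying €40 and producers receiving €29.5 (the €10.5 wedge).
Burden on buyers: €9; on producers: €1.5. (They sum to €10.5.)
The less price-elastic side of the market bears the larger share of a per-unit tax.

Buyers bear €9 per trip; producers bear €1.5 per trip.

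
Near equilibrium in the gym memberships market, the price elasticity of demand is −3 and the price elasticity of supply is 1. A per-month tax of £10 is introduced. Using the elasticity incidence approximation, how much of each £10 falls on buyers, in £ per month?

Incidence ratio: buyers' share ≈ εs / (εs + |εd|) = 1 / (1 + 3) = 0.25.
So buyers bear ≈ 0.25 × £10 = £2.5; producers bear £7.5.

Buyers bear ≈ £2.5 per month.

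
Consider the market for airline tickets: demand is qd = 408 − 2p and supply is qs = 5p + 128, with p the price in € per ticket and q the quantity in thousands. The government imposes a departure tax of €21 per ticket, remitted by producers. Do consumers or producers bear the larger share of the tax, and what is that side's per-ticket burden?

Before the tax: set 408 − 2p = 5p + 128 → p* = €40, q* = 328.
With the tax collected from producers, supply shifts: qs = 5(p − 21) + 128.
New equilibrium: consumers pay €55, producers receive €34, q = 298. (Wedge: pb − ps = 21.)
Per-ticket burden: consumers €15, producers €6.
Consumers take the larger share because demand is less price-elastic here (demand slope 2 vs supply slope 5).
The less price-elastic side of the market bears the larger share of a per-unit tax.

Consumers bear the larger share: €15 per ticket.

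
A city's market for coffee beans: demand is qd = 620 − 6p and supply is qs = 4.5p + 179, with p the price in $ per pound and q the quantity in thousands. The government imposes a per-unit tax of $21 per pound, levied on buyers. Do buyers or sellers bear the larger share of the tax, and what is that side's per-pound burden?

Sellers bear the larger share: $12 per pound.

Before the tax: set 620 − 6p = 4.5p + 179 → p* = $42, q* = 368.
With the tax collected from buyers, demand (in seller-price terms) shifts: qd = 620 − 6(p + 21).
New equilibrium: buyers pay $51, sellers receive $30, q = 314. (Wedge: pb − ps = 21.)
Per-pound burden: buyers $9, sellers $12.
Sellers take the larger share because supply is less price-elastic here (demand slope 6 vs supply slope 4.5).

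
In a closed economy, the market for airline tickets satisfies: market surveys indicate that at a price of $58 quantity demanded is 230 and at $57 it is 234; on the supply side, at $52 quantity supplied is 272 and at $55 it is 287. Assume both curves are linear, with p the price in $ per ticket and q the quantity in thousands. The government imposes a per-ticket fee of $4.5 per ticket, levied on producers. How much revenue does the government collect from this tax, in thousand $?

Tax revenue = $1134 thousand.

Demand slope: (234 − 230)/(57 − 58) = -4, so qd = 462 − 4p.
Supply slope: (287 − 272)/(55 − 52) = 5, so qs = 5p + 12.
Before the tax: set 462 − 4p = 5p + 12 → p* = $50, q* = 262.
With the tax collected from producers, supply shifts: qs = 5(p − 4.5) + 12.
New equilibrium: buyers pay $52.5, producers receive $48, q = 252. (Wedge: pb − ps = 4.5.)
Revenue = t · Q = 4.5 · 252 = $1134.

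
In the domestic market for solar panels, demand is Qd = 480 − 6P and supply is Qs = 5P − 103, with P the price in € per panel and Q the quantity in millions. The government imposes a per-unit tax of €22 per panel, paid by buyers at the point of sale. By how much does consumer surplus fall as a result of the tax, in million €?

Before the tax: set 480 − 6P = 5P − 103 → P* = €53, Q* = 162.
With the tax collected from buyers, demand (in seller-price terms) shifts: Qd = 480 − 6(P + 22).
Solving gives Q = 102 with buyers paying €63 and producers receiving €41 (the €22 wedge).
ΔCS is the trapezoid between Q = 102 and Q = 162 of height €10: ½ · (162 + 102) · 10 = €1320.

Consumer surplus falls by €1320 million.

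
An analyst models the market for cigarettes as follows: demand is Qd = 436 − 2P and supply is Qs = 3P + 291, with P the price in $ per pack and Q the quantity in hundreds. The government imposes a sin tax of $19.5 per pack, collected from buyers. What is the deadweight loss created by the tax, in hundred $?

Without the tax, 436 − 2P = 3P + 291 gives 5P = 145, so P* = $29 and Q* = 378.
With the tax collected from buyers, demand (in seller-price terms) shifts: Qd = 436 − 2(P + 19.5).
Solving gives Q = 354.6 with buyers paying $40.7 and producers receiving $21.2 (the $19.5 wedge).
Quantity falls by |ΔQ| = |378 − 354.6| = 23.4.
DWL = ½ · t · |ΔQ| = ½ · 19.5 · 23.4 = $228.15.

Deadweight loss = $228.15 hundred.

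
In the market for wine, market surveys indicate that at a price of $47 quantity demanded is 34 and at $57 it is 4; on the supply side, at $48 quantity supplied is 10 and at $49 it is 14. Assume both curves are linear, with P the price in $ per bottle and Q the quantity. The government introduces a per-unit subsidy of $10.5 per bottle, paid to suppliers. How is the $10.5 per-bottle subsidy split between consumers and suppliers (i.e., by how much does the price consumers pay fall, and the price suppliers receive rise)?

Demand slope: (4 − 34)/(57 − 47) = -3, so Qd = 175 − 3P.
Supply slope: (14 − 10)/(49 − 48) = 4, so Qs = 4P − 182.
Without the subsidy, 175 − 3P = 4P − 182 gives 7P = 357, so P* = $51 and Q* = 22.
With a per-unit subsidy paid to suppliers, each receives P + 10.5 per unit sold, so supply becomes Qs = 4(P + 10.5) − 182.
Solving gives Q = 40 with consumers paying $45 and suppliers receiving $55.5 (the $10.5 wedge).
Gain to consumers: $6; to suppliers: $4.5. (They sum to $10.5.)

Consumers gain $6 per bottle; suppliers gain $4.5 per bottle.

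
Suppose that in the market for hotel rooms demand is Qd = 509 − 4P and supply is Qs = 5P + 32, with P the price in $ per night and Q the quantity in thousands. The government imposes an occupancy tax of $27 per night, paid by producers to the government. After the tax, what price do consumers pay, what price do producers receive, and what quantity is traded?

Without the tax, 509 − 4P = 5P + 32 gives 9P = 477, so P* = $53 and Q* = 297.
With the tax collected from producers, supply shifts: Qs = 5(P − 27) + 32.
Solving gives Q = 237 with consumers paying $68 and producers receiving $41 (the $27 wedge).
The less price-elastic side of the market bears the larger share of a per-unit tax.

Consumers pay $68; producers receive $41; quantity = 237.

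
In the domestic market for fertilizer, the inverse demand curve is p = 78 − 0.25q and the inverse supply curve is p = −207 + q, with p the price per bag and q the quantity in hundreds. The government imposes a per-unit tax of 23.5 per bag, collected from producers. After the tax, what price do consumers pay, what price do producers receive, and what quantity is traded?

Consumers pay 25.7; producers receive 2.2; quantity = 209.2.

Rewrite in direct form: qd = 312 − 4p and qs = p + 207.
Without the tax, 312 − 4p = p + 207 gives 5p = 105, so p* = 21 and q* = 228.
With the tax collected from producers, supply shifts: qs = (p − 23.5) + 207.
Solving gives q = 209.2 with consumers paying 25.7 and producers receiving 2.2 (the 23.5 wedge).
The less price-elastic side of the market bears the larger share of a per-unit tax.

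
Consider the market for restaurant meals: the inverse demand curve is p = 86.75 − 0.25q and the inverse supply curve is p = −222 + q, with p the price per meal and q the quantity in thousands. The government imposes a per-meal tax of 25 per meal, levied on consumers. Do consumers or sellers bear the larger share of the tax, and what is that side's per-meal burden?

Rewrite in direct form: qd = 347 − 4p and qs = p + 222.
Without the tax, 347 − 4p = p + 222 gives 5p = 125, so p* = 25 and q* = 247.
With the tax collected from consumers, demand (in seller-price terms) shifts: qd = 347 − 4(p + 25).
New equilibrium: consumers pay 30, sellers receive 5, q = 227. (Wedge: pb − ps = 25.)
Per-meal burden: consumers 5, sellers 20.
Sellers take the larger share because supply is less price-elastic here (demand slope 4 vs supply slope 1).

Sellers bear the larger share: 20 per meal.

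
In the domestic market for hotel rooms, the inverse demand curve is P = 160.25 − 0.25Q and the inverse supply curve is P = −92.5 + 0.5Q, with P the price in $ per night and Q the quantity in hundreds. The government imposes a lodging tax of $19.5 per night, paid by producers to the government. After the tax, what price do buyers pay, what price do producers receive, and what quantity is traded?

Buyers pay $82.5; producers receive $63; quantity = 311.

Inverting to Q(P) form: Qd = 641 − 4P; Qs = 2P + 185.
Without the tax, 641 − 4P = 2P + 185 gives 6P = 456, so P* = $76 and Q* = 337.
With the tax collected from producers, supply shifts: Qs = 2(P − 19.5) + 185.
Solving gives Q = 311 with buyers paying $82.5 and producers receiving $63 (the $19.5 wedge).
The less price-elastic side of the market bears the larger share of a per-unit tax.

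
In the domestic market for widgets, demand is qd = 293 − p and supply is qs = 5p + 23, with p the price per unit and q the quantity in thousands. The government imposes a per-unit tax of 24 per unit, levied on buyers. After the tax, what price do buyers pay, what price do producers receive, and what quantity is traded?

Buyers pay 65; producers receive 41; quantity = 228.

Without the tax, 293 − p = 5p + 23 gives 6p = 270, so p* = 45 and q* = 248.
With the tax collected from buyers, demand (in seller-price terms) shifts: qd = 293 − (p + 24).
Solving gives q = 228 with buyers paying 65 and producers receiving 41 (the 24 wedge).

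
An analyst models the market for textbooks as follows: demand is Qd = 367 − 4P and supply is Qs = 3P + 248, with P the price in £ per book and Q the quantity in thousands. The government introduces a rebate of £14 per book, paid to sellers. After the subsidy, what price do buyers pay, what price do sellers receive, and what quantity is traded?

Buyers pay £11; sellers receive £25; quantity = 323.

Before the subsidy: set 367 − 4P = 3P + 248 → P* = £17, Q* = 299.
With a per-unit subsidy paid to sellers, each receives P + 14 per unit sold, so supply becomes Qs = 3(P + 14) + 248.
New equilibrium: buyers pay £11, sellers receive £25, Q = 323. (Wedge: Pb − Ps = −14.)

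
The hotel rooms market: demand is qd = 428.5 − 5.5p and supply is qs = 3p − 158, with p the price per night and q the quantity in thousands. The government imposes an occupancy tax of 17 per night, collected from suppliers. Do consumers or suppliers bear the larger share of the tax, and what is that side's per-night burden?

Suppliers bear the larger share: 11 per night.

Before the tax: set 428.5 − 5.5p = 3p − 158 → p* = 69, q* = 49.
With the tax collected from suppliers, supply shifts: qs = 3(p − 17) − 158.
New equilibrium: consumers pay 75, suppliers receive 58, q = 16. (Wedge: pb − ps = 17.)
Per-night burden: consumers 6, suppliers 11.
Suppliers take the larger share because supply is less price-elastic here (demand slope 5.5 vs supply slope 3).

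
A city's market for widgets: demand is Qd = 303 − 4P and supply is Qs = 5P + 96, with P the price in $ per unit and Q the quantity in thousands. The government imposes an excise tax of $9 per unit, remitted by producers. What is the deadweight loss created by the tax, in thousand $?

Deadweight loss = $90 thousand.

Without the tax, 303 − 4P = 5P + 96 gives 9P = 207, so P* = $23 and Q* = 211.
With the tax collected from producers, supply shifts: Qs = 5(P − 9) + 96.
Solving gives Q = 191 with consumers paying $28 and producers receiving $19 (the $9 wedge).
Quantity falls by |ΔQ| = |211 − 191| = 20.
DWL = ½ · t · |ΔQ| = ½ · 9 · 20 = $90.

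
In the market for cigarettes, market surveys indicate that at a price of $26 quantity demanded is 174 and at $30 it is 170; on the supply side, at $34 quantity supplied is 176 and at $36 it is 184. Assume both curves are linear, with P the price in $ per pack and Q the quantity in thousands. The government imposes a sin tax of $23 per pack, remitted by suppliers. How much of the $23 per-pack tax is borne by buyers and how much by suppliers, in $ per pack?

Demand slope: (170 − 174)/(30 − 26) = -1, so Qd = 200 − P.
Supply slope: (184 − 176)/(36 − 34) = 4, so Qs = 4P + 40.
Without the tax, 200 − P = 4P + 40 gives 5P = 160, so P* = $32 and Q* = 168.
With the tax collected from suppliers, supply shifts: Qs = 4(P − 23) + 40.
Solving gives Q = 149.6 with buyers paying $50.4 and suppliers receiving $27.4 (the $23 wedge).
Burden on buyers: $18.4; on suppliers: $4.6. (They sum to $23.)

Buyers bear $18.4 per pack; suppliers bear $4.6 per pack.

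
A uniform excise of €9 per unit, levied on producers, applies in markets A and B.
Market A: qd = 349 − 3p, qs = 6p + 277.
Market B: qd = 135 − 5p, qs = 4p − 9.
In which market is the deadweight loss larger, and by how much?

Market B, by €9.

Market A: pre-tax p* = €8, q* = 325; post-tax q = 307; deadweight loss = €81.
Market B: pre-tax p* = €16, q* = 55; post-tax q = 35; deadweight loss = €90.
Difference: €81 vs €90 → market B is larger by €9.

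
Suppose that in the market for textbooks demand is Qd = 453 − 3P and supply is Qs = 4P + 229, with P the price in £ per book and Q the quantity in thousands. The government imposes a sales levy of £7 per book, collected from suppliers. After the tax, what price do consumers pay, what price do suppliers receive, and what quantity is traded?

Without the tax, 453 − 3P = 4P + 229 gives 7P = 224, so P* = £32 and Q* = 357.
With the tax collected from suppliers, supply shifts: Qs = 4(P − 7) + 229.
Solving gives Q = 345 with consumers paying £36 and suppliers receiving £29 (the £7 wedge).

Consumers pay £36; suppliers receive £29; quantity = 345.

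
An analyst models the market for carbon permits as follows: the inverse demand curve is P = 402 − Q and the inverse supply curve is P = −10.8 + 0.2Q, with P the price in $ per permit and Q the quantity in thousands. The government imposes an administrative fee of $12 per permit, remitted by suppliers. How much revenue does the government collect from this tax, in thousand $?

Tax revenue = $4008 thousand.

Inverting to Q(P) form: Qd = 402 − P; Qs = 5P + 54.
Before the tax: set 402 − P = 5P + 54 → P* = $58, Q* = 344.
With the tax collected from suppliers, supply shifts: Qs = 5(P − 12) + 54.
New equilibrium: consumers pay $68, suppliers receive $56, Q = 334. (Wedge: Pb − Ps = 12.)
Revenue = t · Q = 12 · 334 = $4008.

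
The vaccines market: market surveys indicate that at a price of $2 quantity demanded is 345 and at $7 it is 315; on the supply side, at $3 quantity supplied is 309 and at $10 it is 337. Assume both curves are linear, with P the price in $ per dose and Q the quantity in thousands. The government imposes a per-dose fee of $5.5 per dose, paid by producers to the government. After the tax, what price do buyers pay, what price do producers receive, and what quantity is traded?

Buyers pay $8.2; producers receive $2.7; quantity = 307.8.

Demand slope: (315 − 345)/(7 − 2) = -6, so Qd = 357 − 6P.
Supply slope: (337 − 309)/(10 − 3) = 4, so Qs = 4P + 297.
Before the tax: set 357 − 6P = 4P + 297 → P* = $6, Q* = 321.
With the tax collected from producers, supply shifts: Qs = 4(P − 5.5) + 297.
Solving gives Q = 307.8 with buyers paying $8.2 and producers receiving $2.7 (the $5.5 wedge).
The less price-elastic side of the market bears the larger share of a per-unit tax.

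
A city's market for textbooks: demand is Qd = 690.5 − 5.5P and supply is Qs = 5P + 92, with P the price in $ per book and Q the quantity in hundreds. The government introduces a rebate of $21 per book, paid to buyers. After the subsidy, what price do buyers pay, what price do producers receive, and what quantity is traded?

Buyers pay $47; producers receive $68; quantity = 432.

Before the subsidy: set 690.5 − 5.5P = 5P + 92 → P* = $57, Q* = 377.
With a per-unit subsidy paid to buyers, each effectively pays P − 21, so demand becomes Qd = 690.5 − 5.5(P − 21).
New equilibrium: buyers pay $47, producers receive $68, Q = 432. (Wedge: Pb − Ps = −21.)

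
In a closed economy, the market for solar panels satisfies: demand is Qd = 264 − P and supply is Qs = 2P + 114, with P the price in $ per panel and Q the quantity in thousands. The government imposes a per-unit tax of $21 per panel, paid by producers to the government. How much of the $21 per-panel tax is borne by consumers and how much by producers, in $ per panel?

Without the tax, 264 − P = 2P + 114 gives 3P = 150, so P* = $50 and Q* = 214.
With the tax collected from producers, supply shifts: Qs = 2(P − 21) + 114.
New equilibrium: consumers pay $64, producers receive $43, Q = 200. (Wedge: Pb − Ps = 21.)
Burden on consumers: $14; on producers: $7. (They sum to $21.)
The less price-elastic side of the market bears the larger share of a per-unit tax.

Consumers bear $14 per panel; producers bear $7 per panel.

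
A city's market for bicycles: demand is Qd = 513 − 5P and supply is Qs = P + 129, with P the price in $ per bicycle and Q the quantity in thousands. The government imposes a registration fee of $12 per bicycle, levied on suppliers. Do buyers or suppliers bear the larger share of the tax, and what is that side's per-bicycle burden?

Before the tax: set 513 − 5P = P + 129 → P* = $64, Q* = 193.
With the tax collected from suppliers, supply shifts: Qs = (P − 12) + 129.
Solving gives Q = 183 with buyers paying $66 and suppliers receiving $54 (the $12 wedge).
Per-bicycle burden: buyers $2, suppliers $10.
Suppliers take the larger share because supply is less price-elastic here (demand slope 5 vs supply slope 1).
The less price-elastic side of the market bears the larger share of a per-unit tax.

Suppliers bear the larger share: $10 per bicycle.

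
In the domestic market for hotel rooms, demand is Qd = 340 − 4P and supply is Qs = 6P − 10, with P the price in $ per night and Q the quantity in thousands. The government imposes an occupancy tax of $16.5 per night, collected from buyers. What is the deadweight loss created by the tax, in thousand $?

Deadweight loss = $326.7 thousand.

Without the tax, 340 − 4P = 6P − 10 gives 10P = 350, so P* = $35 and Q* = 200.
With the tax collected from buyers, demand (in seller-price terms) shifts: Qd = 340 − 4(P + 16.5).
New equilibrium: buyers pay $44.9, sellers receive $28.4, Q = 160.4. (Wedge: Pb − Ps = 16.5.)
Quantity falls by |ΔQ| = |200 − 160.4| = 39.6.
DWL = ½ · t · |ΔQ| = ½ · 16.5 · 39.6 = $326.7.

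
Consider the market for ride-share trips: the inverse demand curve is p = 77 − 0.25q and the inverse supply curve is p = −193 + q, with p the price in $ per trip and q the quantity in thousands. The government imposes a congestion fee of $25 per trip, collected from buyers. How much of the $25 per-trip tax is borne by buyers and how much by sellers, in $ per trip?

Rewrite in direct form: qd = 308 − 4p and qs = p + 193.
Without the tax, 308 − 4p = p + 193 gives 5p = 115, so p* = $23 and q* = 216.
With the tax collected from buyers, demand (in seller-price terms) shifts: qd = 308 − 4(p + 25).
Solving gives q = 196 with buyers paying $28 and sellers receiving $3 (the $25 wedge).
Burden on buyers: $5; on sellers: $20. (They sum to $25.)

Buyers bear $5 per trip; sellers bear $20 per trip.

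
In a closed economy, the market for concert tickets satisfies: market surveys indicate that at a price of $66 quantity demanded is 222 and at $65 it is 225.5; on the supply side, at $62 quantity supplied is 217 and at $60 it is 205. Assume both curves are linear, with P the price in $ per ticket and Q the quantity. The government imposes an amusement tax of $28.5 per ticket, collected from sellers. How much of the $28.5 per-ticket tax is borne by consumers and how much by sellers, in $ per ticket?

Demand slope: (225.5 − 222)/(65 − 66) = -3.5, so Qd = 453 − 3.5P.
Supply slope: (205 − 217)/(60 − 62) = 6, so Qs = 6P − 155.
Before the tax: set 453 − 3.5P = 6P − 155 → P* = $64, Q* = 229.
With the tax collected from sellers, supply shifts: Qs = 6(P − 28.5) − 155.
Solving gives Q = 166 with consumers paying $82 and sellers receiving $53.5 (the $28.5 wedge).
Burden on consumers: $18; on sellers: $10.5. (They sum to $28.5.)

Consumers bear $18 per ticket; sellers bear $10.5 per ticket.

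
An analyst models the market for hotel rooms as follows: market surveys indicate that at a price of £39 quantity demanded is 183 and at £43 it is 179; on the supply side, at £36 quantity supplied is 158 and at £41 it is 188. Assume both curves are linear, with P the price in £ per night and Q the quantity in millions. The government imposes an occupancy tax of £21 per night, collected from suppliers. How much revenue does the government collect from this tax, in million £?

Tax revenue = £3444 million.

Demand slope: (179 − 183)/(43 − 39) = -1, so Qd = 222 − P.
Supply slope: (188 − 158)/(41 − 36) = 6, so Qs = 6P − 58.
Without the tax, 222 − P = 6P − 58 gives 7P = 280, so P* = £40 and Q* = 182.
With the tax collected from suppliers, supply shifts: Qs = 6(P − 21) − 58.
New equilibrium: consumers pay £58, suppliers receive £37, Q = 164. (Wedge: Pb − Ps = 21.)
Revenue = t · Q = 21 · 164 = £3444.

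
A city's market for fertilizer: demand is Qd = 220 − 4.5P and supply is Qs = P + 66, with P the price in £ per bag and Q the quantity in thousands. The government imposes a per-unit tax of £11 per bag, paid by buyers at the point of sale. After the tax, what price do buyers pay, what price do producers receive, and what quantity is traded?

Buyers pay £30; producers receive £19; quantity = 85.

Before the tax: set 220 − 4.5P = P + 66 → P* = £28, Q* = 94.
With the tax collected from buyers, demand (in seller-price terms) shifts: Qd = 220 − 4.5(P + 11).
Solving gives Q = 85 with buyers paying £30 and producers receiving £19 (the £11 wedge).
The less price-elastic side of the market bears the larger share of a per-unit tax.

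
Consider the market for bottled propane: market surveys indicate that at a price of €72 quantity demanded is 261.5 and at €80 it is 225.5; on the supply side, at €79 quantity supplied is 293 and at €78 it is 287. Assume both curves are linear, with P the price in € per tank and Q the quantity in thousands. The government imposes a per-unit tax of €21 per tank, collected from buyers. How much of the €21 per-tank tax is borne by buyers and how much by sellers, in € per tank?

Demand slope: (225.5 − 261.5)/(80 − 72) = -4.5, so Qd = 585.5 − 4.5P.
Supply slope: (287 − 293)/(78 − 79) = 6, so Qs = 6P − 181.
Before the tax: set 585.5 − 4.5P = 6P − 181 → P* = €73, Q* = 257.
With the tax collected from buyers, demand (in seller-price terms) shifts: Qd = 585.5 − 4.5(P + 21).
New equilibrium: buyers pay €85, sellers receive €64, Q = 203. (Wedge: Pb − Ps = 21.)
Burden on buyers: €12; on sellers: €9. (They sum to €21.)

Buyers bear €12 per tank; sellers bear €9 per tank.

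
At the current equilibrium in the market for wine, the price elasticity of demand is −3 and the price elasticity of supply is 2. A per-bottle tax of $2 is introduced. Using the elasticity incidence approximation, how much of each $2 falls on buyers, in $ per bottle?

Buyers bear ≈ $0.8 per bottle.

Incidence ratio: buyers' share ≈ εs / (εs + |εd|) = 2 / (2 + 3) = 0.4.
So buyers bear ≈ 0.4 × $2 = $0.8; suppliers bear $1.2.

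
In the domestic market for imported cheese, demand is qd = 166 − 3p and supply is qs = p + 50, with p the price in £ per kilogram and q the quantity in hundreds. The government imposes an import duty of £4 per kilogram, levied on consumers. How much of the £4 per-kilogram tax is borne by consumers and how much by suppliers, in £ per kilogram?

Consumers bear £1 per kilogram; suppliers bear £3 per kilogram.

Without the tax, 166 − 3p = p + 50 gives 4p = 116, so p* = £29 and q* = 79.
With the tax collected from consumers, demand (in seller-price terms) shifts: qd = 166 − 3(p + 4).
Solving gives q = 76 with consumers paying £30 and suppliers receiving £26 (the £4 wedge).
Burden on consumers: £1; on suppliers: £3. (They sum to £4.)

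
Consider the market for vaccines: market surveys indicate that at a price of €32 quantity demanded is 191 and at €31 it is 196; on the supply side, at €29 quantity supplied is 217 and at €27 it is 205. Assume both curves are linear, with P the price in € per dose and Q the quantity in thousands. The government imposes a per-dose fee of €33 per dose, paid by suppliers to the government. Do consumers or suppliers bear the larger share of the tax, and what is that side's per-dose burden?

Demand slope: (196 − 191)/(31 − 32) = -5, so Qd = 351 − 5P.
Supply slope: (205 − 217)/(27 − 29) = 6, so Qs = 6P + 43.
Before the tax: set 351 − 5P = 6P + 43 → P* = €28, Q* = 211.
With the tax collected from suppliers, supply shifts: Qs = 6(P − 33) + 43.
Solving gives Q = 121 with consumers paying €46 and suppliers receiving €13 (the €33 wedge).
Per-dose burden: consumers €18, suppliers €15.
Consumers take the larger share because demand is less price-elastic here (demand slope 5 vs supply slope 6).

Consumers bear the larger share: €18 per dose.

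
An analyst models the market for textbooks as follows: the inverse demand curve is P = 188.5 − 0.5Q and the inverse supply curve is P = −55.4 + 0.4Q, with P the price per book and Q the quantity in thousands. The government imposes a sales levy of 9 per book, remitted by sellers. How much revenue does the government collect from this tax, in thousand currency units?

Tax revenue = 2349 thousand.

Inverting to Q(P) form: Qd = 377 − 2P; Qs = 2.5P + 138.5.
Without the tax, 377 − 2P = 2.5P + 138.5 gives 4.5P = 238.5, so P* = 53 and Q* = 271.
With the tax collected from sellers, supply shifts: Qs = 2.5(P − 9) + 138.5.
Solving gives Q = 261 with consumers paying 58 and sellers receiving 49 (the 9 wedge).
Revenue = t · Q = 9 · 261 = 2349.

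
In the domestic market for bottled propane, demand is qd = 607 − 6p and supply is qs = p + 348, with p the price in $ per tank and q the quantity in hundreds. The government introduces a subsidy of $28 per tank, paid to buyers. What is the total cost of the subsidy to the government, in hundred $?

Government outlay = $11452 hundred.

Before the subsidy: set 607 − 6p = p + 348 → p* = $37, q* = 385.
With a per-unit subsidy paid to buyers, each effectively pays p − 28, so demand becomes qd = 607 − 6(p − 28).
Solving gives q = 409 with buyers paying $33 and producers receiving $61 (the $28 wedge).
Outlay = t · Q = 28 · 409 = $11452.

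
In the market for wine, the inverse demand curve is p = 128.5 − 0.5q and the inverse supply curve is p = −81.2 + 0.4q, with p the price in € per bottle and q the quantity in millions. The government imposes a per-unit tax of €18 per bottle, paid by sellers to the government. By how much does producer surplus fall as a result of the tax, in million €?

Inverting to q(p) form: qd = 257 − 2p; qs = 2.5p + 203.
Without the tax, 257 − 2p = 2.5p + 203 gives 4.5p = 54, so p* = €12 and q* = 233.
With the tax collected from sellers, supply shifts: qs = 2.5(p − 18) + 203.
New equilibrium: consumers pay €22, sellers receive €4, q = 213. (Wedge: pb − ps = 18.)
ΔPS is the trapezoid between Q = 213 and Q = 233 of height €8: ½ · (233 + 213) · 8 = €1784.

Producer surplus falls by €1784 million.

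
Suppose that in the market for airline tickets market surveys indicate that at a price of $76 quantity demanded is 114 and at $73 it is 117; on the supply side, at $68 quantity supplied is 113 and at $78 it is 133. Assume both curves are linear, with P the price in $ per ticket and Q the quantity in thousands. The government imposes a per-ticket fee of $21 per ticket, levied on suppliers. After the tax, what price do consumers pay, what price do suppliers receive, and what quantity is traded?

Consumers pay $85; suppliers receive $64; quantity = 105.

Demand slope: (117 − 114)/(73 − 76) = -1, so Qd = 190 − P.
Supply slope: (133 − 113)/(78 − 68) = 2, so Qs = 2P − 23.
Without the tax, 190 − P = 2P − 23 gives 3P = 213, so P* = $71 and Q* = 119.
With the tax collected from suppliers, supply shifts: Qs = 2(P − 21) − 23.
Solving gives Q = 105 with consumers paying $85 and suppliers receiving $64 (the $21 wedge).
The less price-elastic side of the market bears the larger share of a per-unit tax.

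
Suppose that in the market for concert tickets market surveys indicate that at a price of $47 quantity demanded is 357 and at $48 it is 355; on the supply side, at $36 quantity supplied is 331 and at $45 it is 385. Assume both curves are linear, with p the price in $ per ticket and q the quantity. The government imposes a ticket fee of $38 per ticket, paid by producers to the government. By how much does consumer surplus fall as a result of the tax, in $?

Demand slope: (355 − 357)/(48 − 47) = -2, so qd = 451 − 2p.
Supply slope: (385 − 331)/(45 − 36) = 6, so qs = 6p + 115.
Before the tax: set 451 − 2p = 6p + 115 → p* = $42, q* = 367.
With the tax collected from producers, supply shifts: qs = 6(p − 38) + 115.
New equilibrium: consumers pay $70.5, producers receive $32.5, q = 310. (Wedge: pb − ps = 38.)
ΔCS is the trapezoid between Q = 310 and Q = 367 of height $28.5: ½ · (367 + 310) · 28.5 = $9647.25.

Consumer surplus falls by $9647.25.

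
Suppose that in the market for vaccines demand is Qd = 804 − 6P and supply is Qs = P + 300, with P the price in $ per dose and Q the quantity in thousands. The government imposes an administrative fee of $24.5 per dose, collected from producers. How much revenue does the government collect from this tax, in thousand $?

Tax revenue = $8599.5 thousand.

Before the tax: set 804 − 6P = P + 300 → P* = $72, Q* = 372.
With the tax collected from producers, supply shifts: Qs = (P − 24.5) + 300.
New equilibrium: consumers pay $75.5, producers receive $51, Q = 351. (Wedge: Pb − Ps = 24.5.)
Revenue = t · Q = 24.5 · 351 = $8599.5.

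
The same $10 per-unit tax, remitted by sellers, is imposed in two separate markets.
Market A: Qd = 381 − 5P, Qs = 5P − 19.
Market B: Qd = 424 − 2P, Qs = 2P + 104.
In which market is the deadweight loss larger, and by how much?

Market A, by $75.

Market A: pre-tax P* = $40, Q* = 181; post-tax Q = 156; deadweight loss = $125.
Market B: pre-tax P* = $80, Q* = 264; post-tax Q = 254; deadweight loss = $50.
Difference: $125 vs $50 → market A is larger by $75.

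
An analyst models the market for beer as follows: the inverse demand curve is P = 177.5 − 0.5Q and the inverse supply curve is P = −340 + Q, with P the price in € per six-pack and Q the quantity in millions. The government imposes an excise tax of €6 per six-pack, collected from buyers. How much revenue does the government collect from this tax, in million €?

Tax revenue = €2046 million.

Rewrite in direct form: Qd = 355 − 2P and Qs = P + 340.
Without the tax, 355 − 2P = P + 340 gives 3P = 15, so P* = €5 and Q* = 345.
With the tax collected from buyers, demand (in seller-price terms) shifts: Qd = 355 − 2(P + 6).
New equilibrium: buyers pay €7, suppliers receive €1, Q = 341. (Wedge: Pb − Ps = 6.)
Revenue = t · Q = 6 · 341 = €2046.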